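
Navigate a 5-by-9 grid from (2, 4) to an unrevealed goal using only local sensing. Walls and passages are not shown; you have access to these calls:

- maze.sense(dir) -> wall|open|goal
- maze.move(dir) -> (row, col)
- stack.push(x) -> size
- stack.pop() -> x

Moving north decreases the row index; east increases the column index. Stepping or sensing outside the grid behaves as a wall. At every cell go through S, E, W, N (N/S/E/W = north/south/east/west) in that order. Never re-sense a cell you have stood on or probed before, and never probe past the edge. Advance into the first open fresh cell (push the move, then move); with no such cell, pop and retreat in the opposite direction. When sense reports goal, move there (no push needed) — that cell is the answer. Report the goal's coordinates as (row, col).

[in] sense dir='south'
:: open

[in] push x='south'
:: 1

[in] move dir='south'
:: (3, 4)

[in] sense dir='south'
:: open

[in] push x='south'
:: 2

[in] move dir='south'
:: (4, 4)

[in] sense dir='east'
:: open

[in] push x='east'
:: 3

[in] move dir='east'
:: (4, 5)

[in] sense dir='east'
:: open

[in] push x='east'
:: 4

[in] move dir='east'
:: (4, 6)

[in] sense dir='east'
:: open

[in] push x='east'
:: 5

[in] move dir='east'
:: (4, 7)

[in] sense dir='east'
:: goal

[in] move dir='east'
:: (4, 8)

Answer: (4, 8)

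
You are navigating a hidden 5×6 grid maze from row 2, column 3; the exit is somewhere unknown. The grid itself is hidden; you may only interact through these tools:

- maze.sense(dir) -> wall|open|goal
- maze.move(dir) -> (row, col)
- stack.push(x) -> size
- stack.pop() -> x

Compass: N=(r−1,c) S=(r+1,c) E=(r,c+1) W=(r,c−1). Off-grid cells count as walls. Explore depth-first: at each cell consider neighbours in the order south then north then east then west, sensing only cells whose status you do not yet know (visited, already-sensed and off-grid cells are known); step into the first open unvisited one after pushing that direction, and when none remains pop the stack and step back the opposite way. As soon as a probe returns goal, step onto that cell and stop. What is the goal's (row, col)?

I run sense using dir→south, and get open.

I call push using x→south, and get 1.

Using move using dir→south, and get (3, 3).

Using sense using dir→south, → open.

I try push using x→south, — result: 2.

Next I call move using dir→south, : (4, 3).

I use sense using dir→east, giving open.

I use push using x→east, : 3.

Calling move using dir→east, and get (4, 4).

Using sense using dir→north, and observe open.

Calling push using x→north, and get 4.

Then move using dir→north, : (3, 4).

Now I run sense using dir→north, and get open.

Then push using x→north, and get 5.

Invoking move using dir→north, giving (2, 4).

I run sense using dir→north, → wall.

Next I call sense using dir→east, : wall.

Now I run pop, — result: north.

Now I run move using dir→south, : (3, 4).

Using sense using dir→east, : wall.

Calling pop, giving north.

Using move using dir→south, : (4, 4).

Then sense using dir→east, and get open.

Using push using x→east, yielding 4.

Calling move using dir→east, giving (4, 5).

I invoke pop, and get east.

Now I run move using dir→west, — result: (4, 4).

Now I run pop(), : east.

I use move using dir→west, and observe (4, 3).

Calling sense using dir→west, → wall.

I call pop, → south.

I try move using dir→north, → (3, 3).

I call sense using dir→west, giving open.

I invoke push using x→west, : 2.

I try move using dir→west, and see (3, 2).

Using sense using dir→north, yielding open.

Calling push using x→north, giving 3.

Then move using dir→north, yielding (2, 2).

Then sense using dir→north, giving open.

I run push using x→north, and get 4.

I use move using dir→north, and observe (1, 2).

Now I run sense using dir→north, and observe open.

Using push using x→north, yielding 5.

Invoking move using dir→north, giving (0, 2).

Then sense using dir→east, giving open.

Now I run push using x→east, yielding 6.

Then move using dir→east, and see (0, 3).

I invoke sense using dir→south, and see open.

I try push using x→south, → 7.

Now I run move using dir→south, and observe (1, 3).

Invoking pop, : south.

Then move using dir→north, giving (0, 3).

I run sense using dir→east, giving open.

I use push using x→east, → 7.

Invoking move using dir→east, : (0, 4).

I try sense using dir→east, which returns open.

I use push using x→east, yielding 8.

I run move using dir→east, giving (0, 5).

Then sense using dir→south, and get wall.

I run pop(), and observe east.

I invoke move using dir→west, and see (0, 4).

I call pop(), and see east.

Invoking move using dir→west, — result: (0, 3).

Next I call pop, : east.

Using move using dir→west, and observe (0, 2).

Next I call sense using dir→west, → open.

Then push using x→west, : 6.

I invoke move using dir→west, and get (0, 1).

I try sense using dir→south, which returns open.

I run push using x→south, and observe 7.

I call move using dir→south, and get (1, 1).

Invoking sense using dir→south, — result: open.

I call push using x→south, and observe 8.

Now I run move using dir→south, and observe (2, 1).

I run sense using dir→south, yielding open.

I try push using x→south, giving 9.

I try move using dir→south, giving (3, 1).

I try sense using dir→south, and see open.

I run push using x→south, and get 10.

Next I call move using dir→south, giving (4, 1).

I call sense using dir→west, giving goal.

I call move using dir→west, and observe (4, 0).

Answer: (4, 0)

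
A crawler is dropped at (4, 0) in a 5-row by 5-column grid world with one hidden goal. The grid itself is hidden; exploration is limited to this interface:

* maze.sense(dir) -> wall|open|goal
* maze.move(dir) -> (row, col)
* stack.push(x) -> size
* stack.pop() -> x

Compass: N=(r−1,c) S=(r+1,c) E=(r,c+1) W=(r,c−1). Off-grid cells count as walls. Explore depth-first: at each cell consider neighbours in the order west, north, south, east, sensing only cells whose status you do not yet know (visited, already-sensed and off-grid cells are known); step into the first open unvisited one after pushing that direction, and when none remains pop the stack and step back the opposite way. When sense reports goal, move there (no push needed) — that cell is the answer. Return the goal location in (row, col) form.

Act: maze.sense[dir: north]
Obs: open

Act: stack.push[x: north]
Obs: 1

Act: maze.move[dir: north]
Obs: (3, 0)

Act: maze.sense[dir: north]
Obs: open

Act: stack.push[x: north]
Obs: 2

Act: maze.move[dir: north]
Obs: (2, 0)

Act: maze.sense[dir: north]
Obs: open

Act: stack.push[x: north]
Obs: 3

Act: maze.move[dir: north]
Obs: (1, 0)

Act: maze.sense[dir: north]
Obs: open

Act: stack.push[x: north]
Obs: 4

Act: maze.move[dir: north]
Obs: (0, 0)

Act: maze.sense[dir: east]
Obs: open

Act: stack.push[x: east]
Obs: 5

Act: maze.move[dir: east]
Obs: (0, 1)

Act: maze.sense[dir: south]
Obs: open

Act: stack.push[x: south]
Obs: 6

Act: maze.move[dir: south]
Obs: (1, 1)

Act: maze.sense[dir: south]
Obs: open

Act: stack.push[x: south]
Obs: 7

Act: maze.move[dir: south]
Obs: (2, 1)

Act: maze.sense[dir: south]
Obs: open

Act: stack.push[x: south]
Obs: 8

Act: maze.move[dir: south]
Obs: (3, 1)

Act: maze.sense[dir: south]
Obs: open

Act: stack.push[x: south]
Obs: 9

Act: maze.move[dir: south]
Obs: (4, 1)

Act: maze.sense[dir: east]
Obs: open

Act: stack.push[x: east]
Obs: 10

Act: maze.move[dir: east]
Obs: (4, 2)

Act: maze.sense[dir: north]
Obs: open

Act: stack.push[x: north]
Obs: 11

Act: maze.move[dir: north]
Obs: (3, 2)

Act: maze.sense[dir: north]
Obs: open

Act: stack.push[x: north]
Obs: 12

Act: maze.move[dir: north]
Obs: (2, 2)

Act: maze.sense[dir: north]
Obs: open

Act: stack.push[x: north]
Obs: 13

Act: maze.move[dir: north]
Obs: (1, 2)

Act: maze.sense[dir: north]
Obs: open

Act: stack.push[x: north]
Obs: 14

Act: maze.move[dir: north]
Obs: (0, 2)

Act: maze.sense[dir: east]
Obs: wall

Act: stack.pop[]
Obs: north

Act: maze.move[dir: south]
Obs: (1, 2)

Act: maze.sense[dir: east]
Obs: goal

Act: maze.move[dir: east]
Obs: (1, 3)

Answer: (1, 3)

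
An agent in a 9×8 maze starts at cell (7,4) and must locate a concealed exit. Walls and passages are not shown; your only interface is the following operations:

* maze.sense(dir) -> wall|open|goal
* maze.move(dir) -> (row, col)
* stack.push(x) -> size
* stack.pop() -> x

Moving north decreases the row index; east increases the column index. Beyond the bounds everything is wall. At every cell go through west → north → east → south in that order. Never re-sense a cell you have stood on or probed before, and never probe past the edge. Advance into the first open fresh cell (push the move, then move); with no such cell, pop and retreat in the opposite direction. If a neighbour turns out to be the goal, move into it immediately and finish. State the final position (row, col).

Do: sense[west]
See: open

Do: push[west]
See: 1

Do: move[west]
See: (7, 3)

Do: sense[west]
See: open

Do: push[west]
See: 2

Do: move[west]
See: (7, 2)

Do: sense[west]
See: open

Do: push[west]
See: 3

Do: move[west]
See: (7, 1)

Do: sense[west]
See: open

Do: push[west]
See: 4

Do: move[west]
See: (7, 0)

Do: sense[north]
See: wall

Do: sense[south]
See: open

Do: push[south]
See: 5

Do: move[south]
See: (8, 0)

Do: sense[east]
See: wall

Do: pop[]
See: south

Do: move[north]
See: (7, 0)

Do: pop[]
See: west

Do: move[east]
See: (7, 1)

Do: sense[north]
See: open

Do: push[north]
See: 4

Do: move[north]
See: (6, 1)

Do: sense[north]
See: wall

Do: sense[east]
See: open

Do: push[east]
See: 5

Do: move[east]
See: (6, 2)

Do: sense[north]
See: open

Do: push[north]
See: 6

Do: move[north]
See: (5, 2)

Do: sense[north]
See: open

Do: push[north]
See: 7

Do: move[north]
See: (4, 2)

Do: sense[west]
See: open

Do: push[west]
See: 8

Do: move[west]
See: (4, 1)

Do: sense[west]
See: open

Do: push[west]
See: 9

Do: move[west]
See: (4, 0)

Do: sense[north]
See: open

Do: push[north]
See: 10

Do: move[north]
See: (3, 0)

Do: sense[north]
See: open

Do: push[north]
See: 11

Do: move[north]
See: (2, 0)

Do: sense[north]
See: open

Do: push[north]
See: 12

Do: move[north]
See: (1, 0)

Do: sense[north]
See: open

Do: push[north]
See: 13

Do: move[north]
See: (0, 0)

Do: sense[east]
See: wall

Do: pop[]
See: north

Do: move[south]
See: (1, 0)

Do: sense[east]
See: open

Do: push[east]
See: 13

Do: move[east]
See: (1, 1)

Do: sense[east]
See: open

Do: push[east]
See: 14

Do: move[east]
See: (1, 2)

Do: sense[north]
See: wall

Do: sense[east]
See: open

Do: push[east]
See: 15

Do: move[east]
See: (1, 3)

Do: sense[north]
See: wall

Do: sense[east]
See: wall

Do: sense[south]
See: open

Do: push[south]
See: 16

Do: move[south]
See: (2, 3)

Do: sense[west]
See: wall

Do: sense[east]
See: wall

Do: sense[south]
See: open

Do: push[south]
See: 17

Do: move[south]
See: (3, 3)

Do: sense[west]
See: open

Do: push[west]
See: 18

Do: move[west]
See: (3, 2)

Do: sense[west]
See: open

Do: push[west]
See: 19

Do: move[west]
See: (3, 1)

Do: sense[north]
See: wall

Do: pop[]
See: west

Do: move[east]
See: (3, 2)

Do: pop[]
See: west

Do: move[east]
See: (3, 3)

Do: sense[east]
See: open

Do: push[east]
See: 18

Do: move[east]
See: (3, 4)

Do: sense[east]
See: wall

Do: sense[south]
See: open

Do: push[south]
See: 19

Do: move[south]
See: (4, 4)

Do: sense[west]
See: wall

Do: sense[east]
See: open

Do: push[east]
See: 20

Do: move[east]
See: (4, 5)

Do: sense[east]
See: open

Do: push[east]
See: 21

Do: move[east]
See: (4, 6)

Do: sense[north]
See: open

Do: push[north]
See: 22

Do: move[north]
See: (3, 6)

Do: sense[north]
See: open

Do: push[north]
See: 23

Do: move[north]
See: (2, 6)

Do: sense[west]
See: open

Do: push[west]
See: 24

Do: move[west]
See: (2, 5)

Do: sense[north]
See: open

Do: push[north]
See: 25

Do: move[north]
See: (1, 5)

Do: sense[north]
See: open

Do: push[north]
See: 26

Do: move[north]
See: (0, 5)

Do: sense[west]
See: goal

Do: move[west]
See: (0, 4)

Answer: (0, 4)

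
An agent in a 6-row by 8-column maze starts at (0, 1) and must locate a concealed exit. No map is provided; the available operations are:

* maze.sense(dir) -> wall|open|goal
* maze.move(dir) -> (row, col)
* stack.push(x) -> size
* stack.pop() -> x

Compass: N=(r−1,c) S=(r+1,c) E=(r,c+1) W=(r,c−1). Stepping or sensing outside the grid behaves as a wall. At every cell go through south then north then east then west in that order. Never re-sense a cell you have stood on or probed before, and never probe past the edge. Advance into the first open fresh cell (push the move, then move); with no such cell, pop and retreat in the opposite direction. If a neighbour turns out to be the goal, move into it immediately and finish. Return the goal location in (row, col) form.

~$ maze.sense dir='south'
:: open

~$ stack.push x='south'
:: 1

~$ maze.move dir='south'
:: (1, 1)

~$ maze.sense dir='south'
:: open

~$ stack.push x='south'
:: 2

~$ maze.move dir='south'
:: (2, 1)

~$ maze.sense dir='south'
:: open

~$ stack.push x='south'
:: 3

~$ maze.move dir='south'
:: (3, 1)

~$ maze.sense dir='south'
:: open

~$ stack.push x='south'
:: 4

~$ maze.move dir='south'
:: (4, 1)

~$ maze.sense dir='south'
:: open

~$ stack.push x='south'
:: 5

~$ maze.move dir='south'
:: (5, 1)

~$ maze.sense dir='east'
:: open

~$ stack.push x='east'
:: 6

~$ maze.move dir='east'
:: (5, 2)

~$ maze.sense dir='north'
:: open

~$ stack.push x='north'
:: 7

~$ maze.move dir='north'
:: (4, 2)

~$ maze.sense dir='north'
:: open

~$ stack.push x='north'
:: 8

~$ maze.move dir='north'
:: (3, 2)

~$ maze.sense dir='north'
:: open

~$ stack.push x='north'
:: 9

~$ maze.move dir='north'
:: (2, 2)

~$ maze.sense dir='north'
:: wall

~$ maze.sense dir='east'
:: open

~$ stack.push x='east'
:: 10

~$ maze.move dir='east'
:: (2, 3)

~$ maze.sense dir='south'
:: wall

~$ maze.sense dir='north'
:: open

~$ stack.push x='north'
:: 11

~$ maze.move dir='north'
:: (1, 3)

~$ maze.sense dir='north'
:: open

~$ stack.push x='north'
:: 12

~$ maze.move dir='north'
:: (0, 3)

~$ maze.sense dir='east'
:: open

~$ stack.push x='east'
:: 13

~$ maze.move dir='east'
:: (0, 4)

~$ maze.sense dir='south'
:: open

~$ stack.push x='south'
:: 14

~$ maze.move dir='south'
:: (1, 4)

~$ maze.sense dir='south'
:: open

~$ stack.push x='south'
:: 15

~$ maze.move dir='south'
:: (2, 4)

~$ maze.sense dir='south'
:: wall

~$ maze.sense dir='east'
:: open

~$ stack.push x='east'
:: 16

~$ maze.move dir='east'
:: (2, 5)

~$ maze.sense dir='south'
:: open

~$ stack.push x='south'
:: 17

~$ maze.move dir='south'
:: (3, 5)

~$ maze.sense dir='south'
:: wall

~$ maze.sense dir='east'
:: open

~$ stack.push x='east'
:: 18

~$ maze.move dir='east'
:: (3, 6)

~$ maze.sense dir='south'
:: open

~$ stack.push x='south'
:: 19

~$ maze.move dir='south'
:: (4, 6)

~$ maze.sense dir='south'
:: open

~$ stack.push x='south'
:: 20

~$ maze.move dir='south'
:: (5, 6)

~$ maze.sense dir='east'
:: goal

~$ maze.move dir='east'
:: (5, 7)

Answer: (5, 7)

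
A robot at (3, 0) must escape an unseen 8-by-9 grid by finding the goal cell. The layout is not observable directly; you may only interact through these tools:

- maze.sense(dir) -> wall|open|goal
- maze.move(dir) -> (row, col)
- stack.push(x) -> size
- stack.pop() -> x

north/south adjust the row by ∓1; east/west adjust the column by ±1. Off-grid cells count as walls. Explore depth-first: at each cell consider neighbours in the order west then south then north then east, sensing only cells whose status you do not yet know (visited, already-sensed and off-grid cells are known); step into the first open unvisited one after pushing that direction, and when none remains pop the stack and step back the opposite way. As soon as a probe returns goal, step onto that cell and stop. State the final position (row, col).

Next I call maze.sense(dir: south), and observe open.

Next I call stack.push(x: south), yielding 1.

Calling maze.move(dir: south), and observe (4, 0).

I call maze.sense(dir: south), yielding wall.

I call maze.sense(dir: east), which returns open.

I call stack.push(x: east), yielding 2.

Now I run maze.move(dir: east), yielding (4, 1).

I run maze.sense(dir: south), → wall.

Next I call maze.sense(dir: north), yielding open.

Now I run stack.push(x: north), which returns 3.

Calling maze.move(dir: north), and observe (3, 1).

Now I run maze.sense(dir: north), which returns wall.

Next I call maze.sense(dir: east), and observe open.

Using stack.push(x: east), which returns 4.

I use maze.move(dir: east), and get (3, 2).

I invoke maze.sense(dir: south), and see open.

Now I run stack.push(x: south), → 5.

I use maze.move(dir: south), giving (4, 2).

I invoke maze.sense(dir: south), — result: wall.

Then maze.sense(dir: east), and get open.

Calling stack.push(x: east), giving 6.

I invoke maze.move(dir: east), which returns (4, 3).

Calling maze.sense(dir: south), : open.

Then stack.push(x: south), and observe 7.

I run maze.move(dir: south), — result: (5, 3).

Calling maze.sense(dir: south), and observe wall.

I try maze.sense(dir: east), — result: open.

Calling stack.push(x: east), and get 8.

I run maze.move(dir: east), → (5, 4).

Invoking maze.sense(dir: south), and get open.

I use stack.push(x: south), and see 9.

Calling maze.move(dir: south), → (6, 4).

I run maze.sense(dir: south), and get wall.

Calling maze.sense(dir: east), giving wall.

Using stack.pop, — result: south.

Next I call maze.move(dir: north), → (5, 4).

I try maze.sense(dir: north), yielding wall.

I invoke maze.sense(dir: east), and see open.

Then stack.push(x: east), giving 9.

Using maze.move(dir: east), and get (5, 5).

I run maze.sense(dir: north), and get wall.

Now I run maze.sense(dir: east), and get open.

I invoke stack.push(x: east), and see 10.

Using maze.move(dir: east), and see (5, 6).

I call maze.sense(dir: south), and observe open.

I try stack.push(x: south), which returns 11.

I invoke maze.move(dir: south), which returns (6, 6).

Using maze.sense(dir: south), — result: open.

I call stack.push(x: south), : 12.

Calling maze.move(dir: south), yielding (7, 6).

Then maze.sense(dir: west), — result: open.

I call stack.push(x: west), and observe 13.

I invoke maze.move(dir: west), which returns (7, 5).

Next I call stack.pop(), and see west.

Next I call maze.move(dir: east), and observe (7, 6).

Next I call maze.sense(dir: east), and get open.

Now I run stack.push(x: east), — result: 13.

Now I run maze.move(dir: east), : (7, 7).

Using maze.sense(dir: north), giving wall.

Next I call maze.sense(dir: east), yielding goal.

I use maze.move(dir: east), : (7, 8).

Answer: (7, 8)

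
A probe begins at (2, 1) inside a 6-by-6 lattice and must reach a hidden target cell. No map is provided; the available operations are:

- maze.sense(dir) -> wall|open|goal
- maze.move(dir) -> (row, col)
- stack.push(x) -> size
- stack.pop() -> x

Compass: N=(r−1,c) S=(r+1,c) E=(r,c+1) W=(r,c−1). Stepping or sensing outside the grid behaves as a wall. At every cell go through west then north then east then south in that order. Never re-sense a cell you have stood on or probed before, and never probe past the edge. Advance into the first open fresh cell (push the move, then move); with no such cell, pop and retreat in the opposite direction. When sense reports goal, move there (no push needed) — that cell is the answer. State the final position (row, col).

$ sense dir: west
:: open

$ push x: west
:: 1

$ move dir: west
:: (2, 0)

$ sense dir: north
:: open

$ push x: north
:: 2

$ move dir: north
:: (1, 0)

$ sense dir: north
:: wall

$ sense dir: east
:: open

$ push x: east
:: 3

$ move dir: east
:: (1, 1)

$ sense dir: north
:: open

$ push x: north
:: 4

$ move dir: north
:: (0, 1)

$ sense dir: east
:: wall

$ pop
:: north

$ move dir: south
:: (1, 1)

$ sense dir: east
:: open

$ push x: east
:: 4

$ move dir: east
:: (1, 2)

$ sense dir: east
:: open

$ push x: east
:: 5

$ move dir: east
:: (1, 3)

$ sense dir: north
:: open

$ push x: north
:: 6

$ move dir: north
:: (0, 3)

$ sense dir: east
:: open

$ push x: east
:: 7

$ move dir: east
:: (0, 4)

$ sense dir: east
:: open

$ push x: east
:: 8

$ move dir: east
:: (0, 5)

$ sense dir: south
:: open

$ push x: south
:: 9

$ move dir: south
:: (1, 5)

$ sense dir: west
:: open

$ push x: west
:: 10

$ move dir: west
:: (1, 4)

$ sense dir: south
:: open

$ push x: south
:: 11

$ move dir: south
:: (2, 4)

$ sense dir: west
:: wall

$ sense dir: east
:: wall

$ sense dir: south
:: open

$ push x: south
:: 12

$ move dir: south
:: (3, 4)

$ sense dir: west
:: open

$ push x: west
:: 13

$ move dir: west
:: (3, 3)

$ sense dir: west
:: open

$ push x: west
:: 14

$ move dir: west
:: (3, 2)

$ sense dir: west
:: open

$ push x: west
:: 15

$ move dir: west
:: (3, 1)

$ sense dir: west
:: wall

$ sense dir: south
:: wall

$ pop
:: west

$ move dir: east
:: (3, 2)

$ sense dir: north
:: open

$ push x: north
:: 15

$ move dir: north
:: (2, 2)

$ pop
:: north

$ move dir: south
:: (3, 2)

$ sense dir: south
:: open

$ push x: south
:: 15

$ move dir: south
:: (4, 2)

$ sense dir: east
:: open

$ push x: east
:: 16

$ move dir: east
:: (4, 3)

$ sense dir: east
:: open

$ push x: east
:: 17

$ move dir: east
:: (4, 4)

$ sense dir: east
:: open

$ push x: east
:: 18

$ move dir: east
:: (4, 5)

$ sense dir: north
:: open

$ push x: north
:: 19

$ move dir: north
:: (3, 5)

$ pop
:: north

$ move dir: south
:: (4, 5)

$ sense dir: south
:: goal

$ move dir: south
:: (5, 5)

Answer: (5, 5)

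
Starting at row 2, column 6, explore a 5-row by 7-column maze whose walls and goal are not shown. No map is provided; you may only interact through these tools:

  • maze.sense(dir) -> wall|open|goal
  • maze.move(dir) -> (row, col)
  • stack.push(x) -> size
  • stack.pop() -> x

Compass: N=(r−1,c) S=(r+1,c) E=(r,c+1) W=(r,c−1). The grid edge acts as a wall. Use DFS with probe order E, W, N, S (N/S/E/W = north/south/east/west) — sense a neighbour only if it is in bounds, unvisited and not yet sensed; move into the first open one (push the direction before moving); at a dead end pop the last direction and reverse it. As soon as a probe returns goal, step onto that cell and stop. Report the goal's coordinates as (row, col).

~$ maze.sense dir: west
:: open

~$ stack.push x: west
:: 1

~$ maze.move dir: west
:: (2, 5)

~$ maze.sense dir: west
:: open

~$ stack.push x: west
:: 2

~$ maze.move dir: west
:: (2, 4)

~$ maze.sense dir: west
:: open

~$ stack.push x: west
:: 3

~$ maze.move dir: west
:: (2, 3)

~$ maze.sense dir: west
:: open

~$ stack.push x: west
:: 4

~$ maze.move dir: west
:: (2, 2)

~$ maze.sense dir: west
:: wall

~$ maze.sense dir: north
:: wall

~$ maze.sense dir: south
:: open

~$ stack.push x: south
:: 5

~$ maze.move dir: south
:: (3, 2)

~$ maze.sense dir: east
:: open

~$ stack.push x: east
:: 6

~$ maze.move dir: east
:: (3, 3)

~$ maze.sense dir: east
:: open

~$ stack.push x: east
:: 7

~$ maze.move dir: east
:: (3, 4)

~$ maze.sense dir: east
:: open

~$ stack.push x: east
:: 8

~$ maze.move dir: east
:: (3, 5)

~$ maze.sense dir: east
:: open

~$ stack.push x: east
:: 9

~$ maze.move dir: east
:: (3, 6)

~$ maze.sense dir: south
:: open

~$ stack.push x: south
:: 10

~$ maze.move dir: south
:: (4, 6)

~$ maze.sense dir: west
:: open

~$ stack.push x: west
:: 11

~$ maze.move dir: west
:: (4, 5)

~$ maze.sense dir: west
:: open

~$ stack.push x: west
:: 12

~$ maze.move dir: west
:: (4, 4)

~$ maze.sense dir: west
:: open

~$ stack.push x: west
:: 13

~$ maze.move dir: west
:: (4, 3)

~$ maze.sense dir: west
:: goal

~$ maze.move dir: west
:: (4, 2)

Answer: (4, 2)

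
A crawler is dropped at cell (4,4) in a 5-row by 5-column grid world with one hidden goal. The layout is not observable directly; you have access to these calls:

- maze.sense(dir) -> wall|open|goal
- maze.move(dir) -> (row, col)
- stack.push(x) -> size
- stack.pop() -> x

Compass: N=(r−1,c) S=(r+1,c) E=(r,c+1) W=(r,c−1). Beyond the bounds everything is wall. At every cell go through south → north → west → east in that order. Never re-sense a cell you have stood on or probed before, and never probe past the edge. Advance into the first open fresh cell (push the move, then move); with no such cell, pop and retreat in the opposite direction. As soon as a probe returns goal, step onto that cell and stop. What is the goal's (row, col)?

>>> maze.sense dir: north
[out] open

>>> stack.push x: north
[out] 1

>>> maze.move dir: north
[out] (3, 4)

>>> maze.sense dir: north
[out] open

>>> stack.push x: north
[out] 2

>>> maze.move dir: north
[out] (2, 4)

>>> maze.sense dir: north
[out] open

>>> stack.push x: north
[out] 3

>>> maze.move dir: north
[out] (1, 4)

>>> maze.sense dir: north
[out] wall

>>> maze.sense dir: west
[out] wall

>>> stack.pop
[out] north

>>> maze.move dir: south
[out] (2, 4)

>>> maze.sense dir: west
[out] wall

>>> stack.pop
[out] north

>>> maze.move dir: south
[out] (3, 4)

>>> maze.sense dir: west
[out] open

>>> stack.push x: west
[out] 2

>>> maze.move dir: west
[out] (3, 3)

>>> maze.sense dir: south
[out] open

>>> stack.push x: south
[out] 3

>>> maze.move dir: south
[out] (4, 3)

>>> maze.sense dir: west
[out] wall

>>> stack.pop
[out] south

>>> maze.move dir: north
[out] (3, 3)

>>> maze.sense dir: west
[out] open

>>> stack.push x: west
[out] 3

>>> maze.move dir: west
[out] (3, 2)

>>> maze.sense dir: north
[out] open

>>> stack.push x: north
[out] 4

>>> maze.move dir: north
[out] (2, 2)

>>> maze.sense dir: north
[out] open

>>> stack.push x: north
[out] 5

>>> maze.move dir: north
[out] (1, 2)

>>> maze.sense dir: north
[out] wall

>>> maze.sense dir: west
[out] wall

>>> stack.pop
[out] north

>>> maze.move dir: south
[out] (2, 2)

>>> maze.sense dir: west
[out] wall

>>> stack.pop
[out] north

>>> maze.move dir: south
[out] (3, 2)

>>> maze.sense dir: west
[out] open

>>> stack.push x: west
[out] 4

>>> maze.move dir: west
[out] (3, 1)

>>> maze.sense dir: south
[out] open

>>> stack.push x: south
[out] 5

>>> maze.move dir: south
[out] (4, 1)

>>> maze.sense dir: west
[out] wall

>>> stack.pop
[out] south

>>> maze.move dir: north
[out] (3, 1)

>>> maze.sense dir: west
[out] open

>>> stack.push x: west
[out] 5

>>> maze.move dir: west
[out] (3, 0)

>>> maze.sense dir: north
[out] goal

>>> maze.move dir: north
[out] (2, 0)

Answer: (2, 0)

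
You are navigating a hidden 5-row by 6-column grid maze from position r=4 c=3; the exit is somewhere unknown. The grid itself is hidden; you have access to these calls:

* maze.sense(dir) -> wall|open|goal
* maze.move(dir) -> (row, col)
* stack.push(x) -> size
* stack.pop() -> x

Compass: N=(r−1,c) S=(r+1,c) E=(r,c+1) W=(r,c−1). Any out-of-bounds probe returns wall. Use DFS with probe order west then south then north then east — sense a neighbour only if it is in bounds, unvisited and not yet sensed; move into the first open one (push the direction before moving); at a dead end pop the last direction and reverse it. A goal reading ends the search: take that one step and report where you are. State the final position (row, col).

# 1. sense(dir=west) ~> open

# 2. push(x=west) ~> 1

# 3. move(dir=west) ~> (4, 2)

# 4. sense(dir=west) ~> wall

# 5. sense(dir=north) ~> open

# 6. push(x=north) ~> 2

# 7. move(dir=north) ~> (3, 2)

# 8. sense(dir=west) ~> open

# 9. push(x=west) ~> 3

# 10. move(dir=west) ~> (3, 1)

# 11. sense(dir=west) ~> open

# 12. push(x=west) ~> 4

# 13. move(dir=west) ~> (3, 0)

# 14. sense(dir=south) ~> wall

# 15. sense(dir=north) ~> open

# 16. push(x=north) ~> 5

# 17. move(dir=north) ~> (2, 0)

# 18. sense(dir=north) ~> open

# 19. push(x=north) ~> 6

# 20. move(dir=north) ~> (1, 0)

# 21. sense(dir=north) ~> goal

# 22. move(dir=north) ~> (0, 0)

Answer: (0, 0)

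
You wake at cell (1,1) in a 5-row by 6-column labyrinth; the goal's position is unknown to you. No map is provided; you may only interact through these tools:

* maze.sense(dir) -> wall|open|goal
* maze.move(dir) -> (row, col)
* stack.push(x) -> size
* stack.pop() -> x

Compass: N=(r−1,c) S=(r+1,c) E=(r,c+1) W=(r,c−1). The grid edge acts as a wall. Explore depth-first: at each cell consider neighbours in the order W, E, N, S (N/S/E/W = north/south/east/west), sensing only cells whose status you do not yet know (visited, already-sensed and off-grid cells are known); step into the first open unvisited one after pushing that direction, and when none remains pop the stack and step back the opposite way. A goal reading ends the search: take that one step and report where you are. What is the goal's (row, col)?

Using sense(dir=west), giving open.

I invoke push(x=west), which returns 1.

Then move(dir=west), : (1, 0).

I invoke sense(dir=north), : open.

Using push(x=north), → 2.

I call move(dir=north), and see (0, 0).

I try sense(dir=east), and observe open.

I call push(x=east), yielding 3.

I run move(dir=east), → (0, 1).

Then sense(dir=east), yielding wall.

I call pop, and get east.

I try move(dir=west), and observe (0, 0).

I call pop, and get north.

Using move(dir=south), → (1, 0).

Now I run sense(dir=south), giving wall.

Now I run pop, and observe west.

Now I run move(dir=east), and see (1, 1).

Invoking sense(dir=east), — result: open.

I run push(x=east), and observe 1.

I try move(dir=east), which returns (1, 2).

Using sense(dir=east), and get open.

I call push(x=east), which returns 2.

I use move(dir=east), yielding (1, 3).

Using sense(dir=east), — result: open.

Now I run push(x=east), and observe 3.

Next I call move(dir=east), and get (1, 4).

I invoke sense(dir=east), and get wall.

I invoke sense(dir=north), : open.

Then push(x=north), yielding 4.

I run move(dir=north), and observe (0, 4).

Calling sense(dir=west), and observe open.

I use push(x=west), which returns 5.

I invoke move(dir=west), which returns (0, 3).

I invoke pop(), yielding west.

Invoking move(dir=east), yielding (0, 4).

I use sense(dir=east), → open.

Now I run push(x=east), and get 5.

Calling move(dir=east), yielding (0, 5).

I run pop(), → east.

I try move(dir=west), and see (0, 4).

Next I call pop(), : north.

Then move(dir=south), and see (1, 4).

I run sense(dir=south), and see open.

Invoking push(x=south), → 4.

Next I call move(dir=south), : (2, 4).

I call sense(dir=west), yielding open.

I try push(x=west), and get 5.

Then move(dir=west), and observe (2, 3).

Calling sense(dir=west), and see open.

Next I call push(x=west), → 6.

Then move(dir=west), and get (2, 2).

Calling sense(dir=west), and see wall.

Then sense(dir=south), : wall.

Invoking pop, : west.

Invoking move(dir=east), — result: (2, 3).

I use sense(dir=south), and see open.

Using push(x=south), → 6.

I run move(dir=south), which returns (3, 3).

I invoke sense(dir=east), yielding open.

Invoking push(x=east), : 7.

I use move(dir=east), yielding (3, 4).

I run sense(dir=east), giving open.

Next I call push(x=east), giving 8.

Now I run move(dir=east), — result: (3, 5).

I call sense(dir=north), : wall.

Invoking sense(dir=south), : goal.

Now I run move(dir=south), giving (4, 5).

Answer: (4, 5)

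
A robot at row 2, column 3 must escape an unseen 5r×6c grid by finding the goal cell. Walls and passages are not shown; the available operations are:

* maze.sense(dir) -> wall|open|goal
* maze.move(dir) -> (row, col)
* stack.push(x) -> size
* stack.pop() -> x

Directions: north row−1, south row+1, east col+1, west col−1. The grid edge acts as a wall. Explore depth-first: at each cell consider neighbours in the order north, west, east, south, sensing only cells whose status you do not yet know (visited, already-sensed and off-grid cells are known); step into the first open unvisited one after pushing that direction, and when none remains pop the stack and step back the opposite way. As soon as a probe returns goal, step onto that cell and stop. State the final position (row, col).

-> maze.sense(dir=north)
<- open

-> stack.push(x=north)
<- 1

-> maze.move(dir=north)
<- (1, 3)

-> maze.sense(dir=north)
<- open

-> stack.push(x=north)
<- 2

-> maze.move(dir=north)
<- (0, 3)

-> maze.sense(dir=west)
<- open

-> stack.push(x=west)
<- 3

-> maze.move(dir=west)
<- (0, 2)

-> maze.sense(dir=west)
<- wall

-> maze.sense(dir=south)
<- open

-> stack.push(x=south)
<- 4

-> maze.move(dir=south)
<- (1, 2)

-> maze.sense(dir=west)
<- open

-> stack.push(x=west)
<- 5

-> maze.move(dir=west)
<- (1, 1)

-> maze.sense(dir=west)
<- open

-> stack.push(x=west)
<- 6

-> maze.move(dir=west)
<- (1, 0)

-> maze.sense(dir=north)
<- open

-> stack.push(x=north)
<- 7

-> maze.move(dir=north)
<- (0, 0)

-> stack.pop()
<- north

-> maze.move(dir=south)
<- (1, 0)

-> maze.sense(dir=south)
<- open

-> stack.push(x=south)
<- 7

-> maze.move(dir=south)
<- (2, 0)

-> maze.sense(dir=east)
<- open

-> stack.push(x=east)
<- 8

-> maze.move(dir=east)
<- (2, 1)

-> maze.sense(dir=east)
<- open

-> stack.push(x=east)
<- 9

-> maze.move(dir=east)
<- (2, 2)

-> maze.sense(dir=south)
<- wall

-> stack.pop()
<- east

-> maze.move(dir=west)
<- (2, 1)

-> maze.sense(dir=south)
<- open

-> stack.push(x=south)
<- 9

-> maze.move(dir=south)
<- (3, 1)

-> maze.sense(dir=west)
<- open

-> stack.push(x=west)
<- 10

-> maze.move(dir=west)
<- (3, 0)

-> maze.sense(dir=south)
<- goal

-> maze.move(dir=south)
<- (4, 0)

Answer: (4, 0)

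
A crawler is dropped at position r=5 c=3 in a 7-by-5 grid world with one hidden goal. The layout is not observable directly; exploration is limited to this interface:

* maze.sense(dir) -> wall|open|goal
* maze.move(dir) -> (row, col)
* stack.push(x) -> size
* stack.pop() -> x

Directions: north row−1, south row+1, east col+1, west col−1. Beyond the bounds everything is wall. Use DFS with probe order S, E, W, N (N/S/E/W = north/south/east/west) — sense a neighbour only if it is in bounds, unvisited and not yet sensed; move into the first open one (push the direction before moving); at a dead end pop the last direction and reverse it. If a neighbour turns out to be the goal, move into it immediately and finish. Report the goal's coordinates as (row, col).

·→ sense(dir=south)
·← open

·→ push(x=south)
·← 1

·→ move(dir=south)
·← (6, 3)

·→ sense(dir=east)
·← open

·→ push(x=east)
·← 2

·→ move(dir=east)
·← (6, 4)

·→ sense(dir=north)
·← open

·→ push(x=north)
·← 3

·→ move(dir=north)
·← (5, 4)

·→ sense(dir=north)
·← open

·→ push(x=north)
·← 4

·→ move(dir=north)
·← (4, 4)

·→ sense(dir=west)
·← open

·→ push(x=west)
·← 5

·→ move(dir=west)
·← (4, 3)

·→ sense(dir=west)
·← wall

·→ sense(dir=north)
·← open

·→ push(x=north)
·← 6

·→ move(dir=north)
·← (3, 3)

·→ sense(dir=east)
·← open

·→ push(x=east)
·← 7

·→ move(dir=east)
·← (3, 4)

·→ sense(dir=north)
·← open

·→ push(x=north)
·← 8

·→ move(dir=north)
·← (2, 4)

·→ sense(dir=west)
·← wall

·→ sense(dir=north)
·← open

·→ push(x=north)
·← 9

·→ move(dir=north)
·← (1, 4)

·→ sense(dir=west)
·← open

·→ push(x=west)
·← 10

·→ move(dir=west)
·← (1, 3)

·→ sense(dir=west)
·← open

·→ push(x=west)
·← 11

·→ move(dir=west)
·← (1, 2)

·→ sense(dir=south)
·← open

·→ push(x=south)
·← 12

·→ move(dir=south)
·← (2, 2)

·→ sense(dir=south)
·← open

·→ push(x=south)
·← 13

·→ move(dir=south)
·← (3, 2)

·→ sense(dir=west)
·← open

·→ push(x=west)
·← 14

·→ move(dir=west)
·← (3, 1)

·→ sense(dir=south)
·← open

·→ push(x=south)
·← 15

·→ move(dir=south)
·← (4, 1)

·→ sense(dir=south)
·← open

·→ push(x=south)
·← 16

·→ move(dir=south)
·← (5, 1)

·→ sense(dir=south)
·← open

·→ push(x=south)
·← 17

·→ move(dir=south)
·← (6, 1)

·→ sense(dir=east)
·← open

·→ push(x=east)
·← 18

·→ move(dir=east)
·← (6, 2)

·→ sense(dir=north)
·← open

·→ push(x=north)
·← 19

·→ move(dir=north)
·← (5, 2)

·→ pop()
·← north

·→ move(dir=south)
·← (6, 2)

·→ pop()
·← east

·→ move(dir=west)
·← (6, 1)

·→ sense(dir=west)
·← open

·→ push(x=west)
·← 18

·→ move(dir=west)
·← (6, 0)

·→ sense(dir=north)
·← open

·→ push(x=north)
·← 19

·→ move(dir=north)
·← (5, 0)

·→ sense(dir=north)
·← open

·→ push(x=north)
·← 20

·→ move(dir=north)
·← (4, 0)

·→ sense(dir=north)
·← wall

·→ pop()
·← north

·→ move(dir=south)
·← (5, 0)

·→ pop()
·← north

·→ move(dir=south)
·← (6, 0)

·→ pop()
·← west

·→ move(dir=east)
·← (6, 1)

·→ pop()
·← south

·→ move(dir=north)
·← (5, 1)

·→ pop()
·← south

·→ move(dir=north)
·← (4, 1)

·→ pop()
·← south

·→ move(dir=north)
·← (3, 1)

·→ sense(dir=north)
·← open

·→ push(x=north)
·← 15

·→ move(dir=north)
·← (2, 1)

·→ sense(dir=west)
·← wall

·→ sense(dir=north)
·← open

·→ push(x=north)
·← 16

·→ move(dir=north)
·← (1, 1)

·→ sense(dir=west)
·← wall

·→ sense(dir=north)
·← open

·→ push(x=north)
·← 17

·→ move(dir=north)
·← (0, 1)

·→ sense(dir=east)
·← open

·→ push(x=east)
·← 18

·→ move(dir=east)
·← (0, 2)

·→ sense(dir=east)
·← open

·→ push(x=east)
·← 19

·→ move(dir=east)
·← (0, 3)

·→ sense(dir=east)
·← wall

·→ pop()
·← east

·→ move(dir=west)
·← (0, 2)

·→ pop()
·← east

·→ move(dir=west)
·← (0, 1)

·→ sense(dir=west)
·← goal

·→ move(dir=west)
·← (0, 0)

Answer: (0, 0)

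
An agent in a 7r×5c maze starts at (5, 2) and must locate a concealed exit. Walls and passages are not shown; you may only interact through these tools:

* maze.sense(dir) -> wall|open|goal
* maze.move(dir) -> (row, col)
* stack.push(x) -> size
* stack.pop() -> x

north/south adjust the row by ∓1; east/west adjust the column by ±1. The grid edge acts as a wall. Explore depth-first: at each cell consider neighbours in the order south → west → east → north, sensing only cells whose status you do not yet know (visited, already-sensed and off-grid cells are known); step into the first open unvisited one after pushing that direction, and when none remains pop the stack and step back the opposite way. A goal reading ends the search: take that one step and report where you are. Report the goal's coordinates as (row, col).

;; 1. maze.sense(dir=south) -> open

;; 2. stack.push(x=south) -> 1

;; 3. maze.move(dir=south) -> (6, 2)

;; 4. maze.sense(dir=west) -> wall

;; 5. maze.sense(dir=east) -> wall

;; 6. stack.pop() -> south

;; 7. maze.move(dir=north) -> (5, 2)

;; 8. maze.sense(dir=west) -> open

;; 9. stack.push(x=west) -> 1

;; 10. maze.move(dir=west) -> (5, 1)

;; 11. maze.sense(dir=west) -> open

;; 12. stack.push(x=west) -> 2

;; 13. maze.move(dir=west) -> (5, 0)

;; 14. maze.sense(dir=south) -> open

;; 15. stack.push(x=south) -> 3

;; 16. maze.move(dir=south) -> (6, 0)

;; 17. stack.pop() -> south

;; 18. maze.move(dir=north) -> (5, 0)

;; 19. maze.sense(dir=north) -> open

;; 20. stack.push(x=north) -> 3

;; 21. maze.move(dir=north) -> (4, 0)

;; 22. maze.sense(dir=east) -> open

;; 23. stack.push(x=east) -> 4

;; 24. maze.move(dir=east) -> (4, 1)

;; 25. maze.sense(dir=east) -> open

;; 26. stack.push(x=east) -> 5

;; 27. maze.move(dir=east) -> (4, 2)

;; 28. maze.sense(dir=east) -> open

;; 29. stack.push(x=east) -> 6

;; 30. maze.move(dir=east) -> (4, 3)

;; 31. maze.sense(dir=south) -> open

;; 32. stack.push(x=south) -> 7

;; 33. maze.move(dir=south) -> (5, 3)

;; 34. maze.sense(dir=east) -> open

;; 35. stack.push(x=east) -> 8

;; 36. maze.move(dir=east) -> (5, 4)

;; 37. maze.sense(dir=south) -> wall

;; 38. maze.sense(dir=north) -> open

;; 39. stack.push(x=north) -> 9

;; 40. maze.move(dir=north) -> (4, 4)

;; 41. maze.sense(dir=north) -> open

;; 42. stack.push(x=north) -> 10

;; 43. maze.move(dir=north) -> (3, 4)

;; 44. maze.sense(dir=west) -> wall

;; 45. maze.sense(dir=north) -> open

;; 46. stack.push(x=north) -> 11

;; 47. maze.move(dir=north) -> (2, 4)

;; 48. maze.sense(dir=west) -> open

;; 49. stack.push(x=west) -> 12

;; 50. maze.move(dir=west) -> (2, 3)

;; 51. maze.sense(dir=west) -> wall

;; 52. maze.sense(dir=north) -> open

;; 53. stack.push(x=north) -> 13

;; 54. maze.move(dir=north) -> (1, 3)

;; 55. maze.sense(dir=west) -> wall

;; 56. maze.sense(dir=east) -> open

;; 57. stack.push(x=east) -> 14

;; 58. maze.move(dir=east) -> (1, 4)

;; 59. maze.sense(dir=north) -> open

;; 60. stack.push(x=north) -> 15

;; 61. maze.move(dir=north) -> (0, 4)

;; 62. maze.sense(dir=west) -> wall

;; 63. stack.pop() -> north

;; 64. maze.move(dir=south) -> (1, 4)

;; 65. stack.pop() -> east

;; 66. maze.move(dir=west) -> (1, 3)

;; 67. stack.pop() -> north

;; 68. maze.move(dir=south) -> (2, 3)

;; 69. stack.pop() -> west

;; 70. maze.move(dir=east) -> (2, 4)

;; 71. stack.pop() -> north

;; 72. maze.move(dir=south) -> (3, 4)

;; 73. stack.pop() -> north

;; 74. maze.move(dir=south) -> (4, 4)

;; 75. stack.pop() -> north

;; 76. maze.move(dir=south) -> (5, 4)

;; 77. stack.pop() -> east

;; 78. maze.move(dir=west) -> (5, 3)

;; 79. stack.pop() -> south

;; 80. maze.move(dir=north) -> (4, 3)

;; 81. stack.pop() -> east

;; 82. maze.move(dir=west) -> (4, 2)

;; 83. maze.sense(dir=north) -> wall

;; 84. stack.pop() -> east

;; 85. maze.move(dir=west) -> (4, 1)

;; 86. maze.sense(dir=north) -> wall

;; 87. stack.pop() -> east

;; 88. maze.move(dir=west) -> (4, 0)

;; 89. maze.sense(dir=north) -> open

;; 90. stack.push(x=north) -> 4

;; 91. maze.move(dir=north) -> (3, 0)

;; 92. maze.sense(dir=north) -> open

;; 93. stack.push(x=north) -> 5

;; 94. maze.move(dir=north) -> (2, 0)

;; 95. maze.sense(dir=east) -> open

;; 96. stack.push(x=east) -> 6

;; 97. maze.move(dir=east) -> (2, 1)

;; 98. maze.sense(dir=north) -> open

;; 99. stack.push(x=north) -> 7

;; 100. maze.move(dir=north) -> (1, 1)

;; 101. maze.sense(dir=west) -> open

;; 102. stack.push(x=west) -> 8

;; 103. maze.move(dir=west) -> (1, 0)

;; 104. maze.sense(dir=north) -> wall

;; 105. stack.pop() -> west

;; 106. maze.move(dir=east) -> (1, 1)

;; 107. maze.sense(dir=north) -> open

;; 108. stack.push(x=north) -> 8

;; 109. maze.move(dir=north) -> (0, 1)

;; 110. maze.sense(dir=east) -> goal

;; 111. maze.move(dir=east) -> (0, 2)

Answer: (0, 2)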